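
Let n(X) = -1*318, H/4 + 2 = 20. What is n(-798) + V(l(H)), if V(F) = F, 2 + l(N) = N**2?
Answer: 4864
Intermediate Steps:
H = 72 (H = -8 + 4*20 = -8 + 80 = 72)
l(N) = -2 + N**2
n(X) = -318
n(-798) + V(l(H)) = -318 + (-2 + 72**2) = -318 + (-2 + 5184) = -318 + 5182 = 4864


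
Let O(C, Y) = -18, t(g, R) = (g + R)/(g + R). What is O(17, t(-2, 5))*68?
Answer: -1224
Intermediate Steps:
t(g, R) = 1 (t(g, R) = (R + g)/(R + g) = 1)
O(17, t(-2, 5))*68 = -18*68 = -1224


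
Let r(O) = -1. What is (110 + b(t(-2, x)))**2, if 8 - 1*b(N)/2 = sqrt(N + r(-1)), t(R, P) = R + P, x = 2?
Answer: 15872 - 504*I ≈ 15872.0 - 504.0*I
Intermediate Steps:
t(R, P) = P + R
b(N) = 16 - 2*sqrt(-1 + N) (b(N) = 16 - 2*sqrt(N - 1) = 16 - 2*sqrt(-1 + N))
(110 + b(t(-2, x)))**2 = (110 + (16 - 2*sqrt(-1 + (2 - 2))))**2 = (110 + (16 - 2*sqrt(-1 + 0)))**2 = (110 + (16 - 2*I))**2 = (126 - 2*I)**2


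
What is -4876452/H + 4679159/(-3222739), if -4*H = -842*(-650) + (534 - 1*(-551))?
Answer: 20098715853299/589100575505 ≈ 34.118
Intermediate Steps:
H = -548385/4 (H = -(-842*(-650) + (534 - 1*(-551)))/4 = -(547300 + (534 + 551))/4 = -(547300 + 1085)/4 = -1/4*548385 = -548385/4 ≈ -1.3710e+5)
-4876452/H + 4679159/(-3222739) = -4876452/(-548385/4) + 4679159/(-3222739) = -4876452*(-4/548385) + 4679159*(-1/3222739) = 6501936/182795 - 4679159/3222739 = 20098715853299/589100575505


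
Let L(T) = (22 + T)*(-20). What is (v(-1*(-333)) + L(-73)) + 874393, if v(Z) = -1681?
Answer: 873732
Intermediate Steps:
L(T) = -440 - 20*T
(v(-1*(-333)) + L(-73)) + 874393 = (-1681 + (-440 - 20*(-73))) + 874393 = (-1681 + (-440 + 1460)) + 874393 = (-1681 + 1020) + 874393 = -661 + 874393 = 873732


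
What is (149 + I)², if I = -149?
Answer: 0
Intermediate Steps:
(149 + I)² = (149 - 149)² = 0² = 0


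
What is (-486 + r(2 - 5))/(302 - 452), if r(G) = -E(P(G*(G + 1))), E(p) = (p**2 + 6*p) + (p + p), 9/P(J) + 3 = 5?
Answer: 723/200 ≈ 3.6150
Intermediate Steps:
P(J) = 9/2 (P(J) = 9/(-3 + 5) = 9/2)
E(p) = p**2 + 8*p (E(p) = (p**2 + 6*p) + 2*p = p**2 + 8*p)
r(G) = -225/4 (r(G) = -9*(8 + 9/2)/2 = -9*25/(2*2) = -1*225/4 = -225/4)
(-486 + r(2 - 5))/(302 - 452) = (-486 - 225/4)/(302 - 452) = -2169/4/(-150) = -2169/4*(-1/150) = 723/200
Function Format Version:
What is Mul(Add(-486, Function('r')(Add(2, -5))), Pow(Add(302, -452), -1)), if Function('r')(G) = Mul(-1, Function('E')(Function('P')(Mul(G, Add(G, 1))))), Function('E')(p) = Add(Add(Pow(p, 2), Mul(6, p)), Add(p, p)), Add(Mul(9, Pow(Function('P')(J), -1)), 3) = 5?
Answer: Rational(723, 200) ≈ 3.6150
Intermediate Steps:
Function('P')(J) = Rational(9, 2) (Function('P')(J) = Mul(9, Pow(Add(-3, 5), -1)) = Mul(9, Pow(2, -1)) = Mul(9, Rational(1, 2)) = Rational(9, 2))
Function('E')(p) = Add(Pow(p, 2), Mul(8, p)) (Function('E')(p) = Add(Add(Pow(p, 2), Mul(6, p)), Mul(2, p)) = Add(Pow(p, 2), Mul(8, p)))
Function('r')(G) = Rational(-225, 4) (Function('r')(G) = Mul(-1, Mul(Rational(9, 2), Add(8, Rational(9, 2)))) = Mul(-1, Mul(Rational(9, 2), Rational(25, 2))) = Mul(-1, Rational(225, 4)) = Rational(-225, 4))
Mul(Add(-486, Function('r')(Add(2, -5))), Pow(Add(302, -452), -1)) = Mul(Add(-486, Rational(-225, 4)), Pow(Add(302, -452), -1)) = Mul(Rational(-2169, 4), Pow(-150, -1)) = Mul(Rational(-2169, 4), Rational(-1, 150)) = Rational(723, 200)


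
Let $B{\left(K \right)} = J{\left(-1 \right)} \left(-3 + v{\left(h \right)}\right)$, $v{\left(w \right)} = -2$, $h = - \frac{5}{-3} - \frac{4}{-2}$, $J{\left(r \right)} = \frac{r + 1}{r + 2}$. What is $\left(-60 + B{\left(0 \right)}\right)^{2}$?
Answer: $3600$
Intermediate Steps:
$J{\left(r \right)} = \frac{1 + r}{2 + r}$
$h = \frac{11}{3}$ ($h = \left(-5\right) \left(- \frac{1}{3}\right) - -2 = \frac{5}{3} + 2 = \frac{11}{3} \approx 3.6667$)
$B{\left(K \right)} = 0$ ($B{\left(K \right)} = \frac{1 - 1}{2 - 1} \left(-3 - 2\right) = 1^{-1} \cdot 0 \left(-5\right) = 1 \cdot 0 \left(-5\right) = 0 \left(-5\right) = 0$)
$\left(-60 + B{\left(0 \right)}\right)^{2} = \left(-60 + 0\right)^{2} = \left(-60\right)^{2} = 3600$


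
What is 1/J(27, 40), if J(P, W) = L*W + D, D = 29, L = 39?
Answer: 1/1589 ≈ 0.00062933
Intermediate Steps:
J(P, W) = 29 + 39*W (J(P, W) = 39*W + 29 = 29 + 39*W)
1/J(27, 40) = 1/(29 + 39*40) = 1/(29 + 1560) = 1/1589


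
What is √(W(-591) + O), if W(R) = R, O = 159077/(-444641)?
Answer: 2*I*√29228688228757/444641 ≈ 24.318*I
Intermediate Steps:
O = -159077/444641 (O = 159077*(-1/444641) = -159077/444641 ≈ -0.35777)
√(W(-591) + O) = √(-591 - 159077/444641) = √(-262941908/444641) = 2*I*√29228688228757/444641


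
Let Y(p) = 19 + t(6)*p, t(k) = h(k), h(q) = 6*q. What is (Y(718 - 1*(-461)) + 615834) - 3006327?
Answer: -2348030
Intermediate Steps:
t(k) = 6*k
Y(p) = 19 + 36*p (Y(p) = 19 + (6*6)*p = 19 + 36*p)
(Y(718 - 1*(-461)) + 615834) - 3006327 = ((19 + 36*(718 - 1*(-461))) + 615834) - 3006327 = ((19 + 36*(718 + 461)) + 615834) - 3006327 = ((19 + 36*1179) + 615834) - 3006327 = ((19 + 42444) + 615834) - 3006327 = (42463 + 615834) - 3006327 = 658297 - 3006327 = -2348030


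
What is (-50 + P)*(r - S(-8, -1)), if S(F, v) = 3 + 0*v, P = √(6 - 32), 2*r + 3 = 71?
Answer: -1550 + 31*I*√26 ≈ -1550.0 + 158.07*I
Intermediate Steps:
r = 34 (r = -3/2 + (½)*71 = -3/2 + 71/2 = 34)
P = I*√26 (P = √(-26) = I*√26 ≈ 5.099*I)
S(F, v) = 3 (S(F, v) = 3 + 0 = 3)
(-50 + P)*(r - S(-8, -1)) = (-50 + I*√26)*(34 - 1*3) = (-50 + I*√26)*(34 - 3) = (-50 + I*√26)*31 = -1550 + 31*I*√26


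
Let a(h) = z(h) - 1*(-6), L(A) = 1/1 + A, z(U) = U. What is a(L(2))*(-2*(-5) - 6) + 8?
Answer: 44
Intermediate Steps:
L(A) = 1 + A
a(h) = 6 + h (a(h) = h - 1*(-6) = h + 6 = 6 + h)
a(L(2))*(-2*(-5) - 6) + 8 = (6 + (1 + 2))*(-2*(-5) - 6) + 8 = (6 + 3)*(10 - 6) + 8 = 9*4 + 8 = 36 + 8 = 44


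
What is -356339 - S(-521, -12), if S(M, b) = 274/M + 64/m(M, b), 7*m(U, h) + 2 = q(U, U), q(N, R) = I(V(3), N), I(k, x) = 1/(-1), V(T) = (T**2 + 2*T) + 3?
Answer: -556723627/1563 ≈ -3.5619e+5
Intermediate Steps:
V(T) = 3 + T**2 + 2*T
I(k, x) = -1
q(N, R) = -1
m(U, h) = -3/7 (m(U, h) = -2/7 + (1/7)*(-1) = -2/7 - 1/7 = -3/7)
S(M, b) = -448/3 + 274/M (S(M, b) = 274/M + 64/(-3/7) = 274/M + 64*(-7/3) = 274/M - 448/3 = -448/3 + 274/M)
-356339 - S(-521, -12) = -356339 - (-448/3 + 274/(-521)) = -356339 - (-448/3 + 274*(-1/521)) = -356339 - (-448/3 - 274/521) = -356339 - 1*(-234230/1563) = -356339 + 234230/1563 = -556723627/1563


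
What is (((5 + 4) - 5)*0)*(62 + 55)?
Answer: 0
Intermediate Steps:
(((5 + 4) - 5)*0)*(62 + 55) = ((9 - 5)*0)*117 = (4*0)*117 = 0*117 = 0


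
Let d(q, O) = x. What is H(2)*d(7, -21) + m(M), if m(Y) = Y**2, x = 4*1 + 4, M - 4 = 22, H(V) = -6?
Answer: 628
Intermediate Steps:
M = 26 (M = 4 + 22 = 26)
x = 8 (x = 4 + 4 = 8)
d(q, O) = 8
H(2)*d(7, -21) + m(M) = -6*8 + 26**2 = -48 + 676 = 628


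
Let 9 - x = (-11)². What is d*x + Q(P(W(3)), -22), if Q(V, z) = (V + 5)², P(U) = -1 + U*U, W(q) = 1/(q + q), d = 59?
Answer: -8542943/1296 ≈ -6591.8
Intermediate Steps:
W(q) = 1/(2*q)
P(U) = -1 + U²
Q(V, z) = (5 + V)²
x = -112 (x = 9 - 1*(-11)² = 9 - 1*121 = 9 - 121 = -112)
d*x + Q(P(W(3)), -22) = 59*(-112) + (5 + (-1 + ((½)/3)²))² = -6608 + (5 + (-1 + ((½)*(⅓))²))² = -6608 + (5 + (-1 + (⅙)²))² = -6608 + (5 + (-1 + 1/36))² = -6608 + (5 - 35/36)² = -6608 + (145/36)² = -6608 + 21025/1296 = -8542943/1296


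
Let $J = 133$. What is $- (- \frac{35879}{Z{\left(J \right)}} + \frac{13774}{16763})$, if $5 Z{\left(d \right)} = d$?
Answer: $\frac{3005366443}{2229479} \approx 1348.0$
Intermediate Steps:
$Z{\left(d \right)} = \frac{d}{5}$
$- (- \frac{35879}{Z{\left(J \right)}} + \frac{13774}{16763}) = - (- \frac{35879}{\frac{1}{5} \cdot 133} + \frac{13774}{16763}) = - (- \frac{35879}{\frac{133}{5}} + 13774 \cdot \frac{1}{16763}) = - (\left(-35879\right) \frac{5}{133} + \frac{13774}{16763}) = - (- \frac{179395}{133} + \frac{13774}{16763}) = \left(-1\right) \left(- \frac{3005366443}{2229479}\right) = \frac{3005366443}{2229479}$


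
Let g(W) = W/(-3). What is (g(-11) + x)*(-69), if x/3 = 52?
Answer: -11017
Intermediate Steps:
x = 156 (x = 3*52 = 156)
g(W) = -W/3 (g(W) = W*(-1/3) = -W/3)
(g(-11) + x)*(-69) = (-1/3*(-11) + 156)*(-69) = (11/3 + 156)*(-69) = (479/3)*(-69) = -11017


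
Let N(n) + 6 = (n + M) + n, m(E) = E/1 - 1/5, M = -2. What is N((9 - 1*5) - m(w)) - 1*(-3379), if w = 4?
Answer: 16857/5 ≈ 3371.4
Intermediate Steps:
m(E) = -⅕ + E (m(E) = E*1 - 1*⅕ = E - ⅕ = -⅕ + E)
N(n) = -8 + 2*n (N(n) = -6 + ((n - 2) + n) = -6 + ((-2 + n) + n) = -6 + (-2 + 2*n) = -8 + 2*n)
N((9 - 1*5) - m(w)) - 1*(-3379) = (-8 + 2*((9 - 1*5) - (-⅕ + 4))) - 1*(-3379) = (-8 + 2*((9 - 5) - 1*19/5)) + 3379 = (-8 + 2*(4 - 19/5)) + 3379 = (-8 + 2*(⅕)) + 3379 = (-8 + ⅖) + 3379 = -38/5 + 3379 = 16857/5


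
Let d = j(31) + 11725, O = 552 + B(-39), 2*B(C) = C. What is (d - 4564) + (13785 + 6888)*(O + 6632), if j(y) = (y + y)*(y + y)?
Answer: 296245427/2 ≈ 1.4812e+8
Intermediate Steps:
B(C) = C/2
j(y) = 4*y² (j(y) = (2*y)*(2*y) = 4*y²)
O = 1065/2 (O = 552 + (½)*(-39) = 552 - 39/2 = 1065/2 ≈ 532.50)
d = 15569 (d = 4*31² + 11725 = 4*961 + 11725 = 3844 + 11725 = 15569)
(d - 4564) + (13785 + 6888)*(O + 6632) = (15569 - 4564) + (13785 + 6888)*(1065/2 + 6632) = 11005 + 20673*(14329/2) = 11005 + 296223417/2 = 296245427/2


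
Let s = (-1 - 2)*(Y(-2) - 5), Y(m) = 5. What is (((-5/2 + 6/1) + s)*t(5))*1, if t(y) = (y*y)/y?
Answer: 35/2 ≈ 17.500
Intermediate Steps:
t(y) = y (t(y) = y²/y = y)
s = 0 (s = (-1 - 2)*(5 - 5) = -3*0 = 0)
(((-5/2 + 6/1) + s)*t(5))*1 = (((-5/2 + 6/1) + 0)*5)*1 = (((-5*½ + 6*1) + 0)*5)*1 = (((-5/2 + 6) + 0)*5)*1 = ((7/2 + 0)*5)*1 = ((7/2)*5)*1 = (35/2)*1 = 35/2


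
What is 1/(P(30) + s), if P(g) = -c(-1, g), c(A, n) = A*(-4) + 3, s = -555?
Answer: -1/562 ≈ -0.0017794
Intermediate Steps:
c(A, n) = 3 - 4*A (c(A, n) = -4*A + 3 = 3 - 4*A)
P(g) = -7 (P(g) = -(3 - 4*(-1)) = -(3 + 4) = -1*7 = -7)
1/(P(30) + s) = 1/(-7 - 555) = 1/(-562) = -1/562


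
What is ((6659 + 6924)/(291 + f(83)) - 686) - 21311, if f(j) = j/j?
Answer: -6409541/292 ≈ -21950.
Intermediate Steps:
f(j) = 1
((6659 + 6924)/(291 + f(83)) - 686) - 21311 = ((6659 + 6924)/(291 + 1) - 686) - 21311 = (13583/292 - 686) - 21311 = -186729/292 - 21311 = -6409541/292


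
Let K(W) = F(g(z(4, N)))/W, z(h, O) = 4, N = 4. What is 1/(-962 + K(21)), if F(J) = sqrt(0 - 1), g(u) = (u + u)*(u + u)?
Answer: -424242/408120805 - 21*I/408120805 ≈ -0.0010395 - 5.1455e-8*I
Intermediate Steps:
g(u) = 4*u**2 (g(u) = (2*u)*(2*u) = 4*u**2)
F(J) = I (F(J) = sqrt(-1) = I)
K(W) = I/W
1/(-962 + K(21)) = 1/(-962 + I/21) = 441*(-962 - I/21)/408120805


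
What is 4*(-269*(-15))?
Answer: 16140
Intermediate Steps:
4*(-269*(-15)) = 4*4035 = 16140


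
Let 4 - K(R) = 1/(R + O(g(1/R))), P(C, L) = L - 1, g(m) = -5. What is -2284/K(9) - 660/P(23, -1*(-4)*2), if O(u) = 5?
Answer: -260132/385 ≈ -675.67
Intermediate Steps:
P(C, L) = -1 + L
K(R) = 4 - 1/(5 + R) (K(R) = 4 - 1/(R + 5) = 4 - 1/(5 + R))
-2284/K(9) - 660/P(23, -1*(-4)*2) = -2284*(5 + 9)/(19 + 4*9) - 660/(-1 - 1*(-4)*2) = -2284*14/(19 + 36) - 660/(-1 + 4*2) = -2284/((1/14)*55) - 660/(-1 + 8) = -2284/55/14 - 660/7 = -2284*14/55 - 660*1/7 = -31976/55 - 660/7 = -260132/385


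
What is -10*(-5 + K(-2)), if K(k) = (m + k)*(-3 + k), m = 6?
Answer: 250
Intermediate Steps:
K(k) = (-3 + k)*(6 + k) (K(k) = (6 + k)*(-3 + k) = (-3 + k)*(6 + k))
-10*(-5 + K(-2)) = -10*(-5 + (-18 + (-2)² + 3*(-2))) = -10*(-5 + (-18 + 4 - 6)) = -10*(-5 - 20) = -10*(-25) = 250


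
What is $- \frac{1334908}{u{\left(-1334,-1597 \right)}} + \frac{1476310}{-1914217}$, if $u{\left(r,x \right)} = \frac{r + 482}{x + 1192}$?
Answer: $- \frac{86241600880475}{135909407} \approx -6.3455 \cdot 10^{5}$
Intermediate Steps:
$u{\left(r,x \right)} = \frac{482 + r}{1192 + x}$
$- \frac{1334908}{u{\left(-1334,-1597 \right)}} + \frac{1476310}{-1914217} = - \frac{1334908}{\frac{1}{1192 - 1597} \left(482 - 1334\right)} + \frac{1476310}{-1914217} = - \frac{1334908}{\frac{1}{-405} \left(-852\right)} + 1476310 \left(- \frac{1}{1914217}\right) = - \frac{1334908}{\left(- \frac{1}{405}\right) \left(-852\right)} - \frac{1476310}{1914217} = - \frac{1334908}{\frac{284}{135}} - \frac{1476310}{1914217} = \left(-1334908\right) \frac{135}{284} - \frac{1476310}{1914217} = - \frac{45053145}{71} - \frac{1476310}{1914217} = - \frac{86241600880475}{135909407}$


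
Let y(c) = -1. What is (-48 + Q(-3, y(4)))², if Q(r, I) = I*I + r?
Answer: 2500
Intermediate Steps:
Q(r, I) = r + I² (Q(r, I) = I² + r = r + I²)
(-48 + Q(-3, y(4)))² = (-48 + (-3 + (-1)²))² = (-48 + (-3 + 1))² = (-48 - 2)² = (-50)² = 2500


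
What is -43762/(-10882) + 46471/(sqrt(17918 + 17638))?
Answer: 21881/5441 + 46471*sqrt(8889)/17778 ≈ 250.47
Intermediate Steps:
-43762/(-10882) + 46471/(sqrt(17918 + 17638)) = -43762*(-1/10882) + 46471/(sqrt(35556)) = 21881/5441 + 46471/((2*sqrt(8889))) = 21881/5441 + 46471*(sqrt(8889)/17778) = 21881/5441 + 46471*sqrt(8889)/17778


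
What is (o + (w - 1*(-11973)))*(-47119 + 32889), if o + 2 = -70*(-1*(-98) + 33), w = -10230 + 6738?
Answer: 9832930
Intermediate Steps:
w = -3492
o = -9172 (o = -2 - 70*(-1*(-98) + 33) = -2 - 70*(98 + 33) = -2 - 70*131 = -2 - 9170 = -9172)
(o + (w - 1*(-11973)))*(-47119 + 32889) = (-9172 + (-3492 - 1*(-11973)))*(-47119 + 32889) = (-9172 + (-3492 + 11973))*(-14230) = (-9172 + 8481)*(-14230) = -691*(-14230) = 9832930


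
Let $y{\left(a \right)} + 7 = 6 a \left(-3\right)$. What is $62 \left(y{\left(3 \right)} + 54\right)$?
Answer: $-434$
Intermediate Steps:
$y{\left(a \right)} = -7 - 18 a$ ($y{\left(a \right)} = -7 + 6 a \left(-3\right) = -7 - 18 a$)
$62 \left(y{\left(3 \right)} + 54\right) = 62 \left(\left(-7 - 54\right) + 54\right) = 62 \left(-61 + 54\right) = 62 \left(-7\right) = -434$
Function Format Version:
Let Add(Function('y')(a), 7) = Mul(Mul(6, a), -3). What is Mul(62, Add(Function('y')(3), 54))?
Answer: -434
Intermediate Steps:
Function('y')(a) = Add(-7, Mul(-18, a)) (Function('y')(a) = Add(-7, Mul(Mul(6, a), -3)) = Add(-7, Mul(-18, a)))
Mul(62, Add(Function('y')(3), 54)) = Mul(62, Add(Add(-7, Mul(-18, 3)), 54)) = Mul(62, Add(Add(-7, -54), 54)) = Mul(62, Add(-61, 54)) = Mul(62, -7) = -434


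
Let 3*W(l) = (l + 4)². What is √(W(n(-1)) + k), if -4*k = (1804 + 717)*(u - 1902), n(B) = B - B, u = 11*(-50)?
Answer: 7*√283845/3 ≈ 1243.1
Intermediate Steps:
u = -550
n(B) = 0
W(l) = (4 + l)²/3 (W(l) = (l + 4)²/3 = (4 + l)²/3)
k = 1545373 (k = -(1804 + 717)*(-550 - 1902)/4 = -2521*(-2452)/4 = -¼*(-6181492) = 1545373)
√(W(n(-1)) + k) = √((4 + 0)²/3 + 1545373) = √((⅓)*4² + 1545373) = √((⅓)*16 + 1545373) = √(16/3 + 1545373) = √(4636135/3) = 7*√283845/3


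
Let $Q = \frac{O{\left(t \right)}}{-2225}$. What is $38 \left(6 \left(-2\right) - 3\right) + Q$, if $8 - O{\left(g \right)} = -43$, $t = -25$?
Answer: $- \frac{1268301}{2225} \approx -570.02$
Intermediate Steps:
$O{\left(g \right)} = 51$ ($O{\left(g \right)} = 8 - -43 = 8 + 43 = 51$)
$Q = - \frac{51}{2225}$ ($Q = \frac{51}{-2225} = 51 \left(- \frac{1}{2225}\right) = - \frac{51}{2225} \approx -0.022921$)
$38 \left(6 \left(-2\right) - 3\right) + Q = 38 \left(6 \left(-2\right) - 3\right) - \frac{51}{2225} = 38 \left(-12 - 3\right) - \frac{51}{2225} = 38 \left(-15\right) - \frac{51}{2225} = -570 - \frac{51}{2225} = - \frac{1268301}{2225}$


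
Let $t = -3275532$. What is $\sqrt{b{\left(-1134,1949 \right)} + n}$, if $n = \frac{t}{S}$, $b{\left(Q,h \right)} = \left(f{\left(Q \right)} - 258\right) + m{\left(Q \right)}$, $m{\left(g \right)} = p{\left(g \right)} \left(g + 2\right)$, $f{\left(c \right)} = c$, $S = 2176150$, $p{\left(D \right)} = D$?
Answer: $\frac{\sqrt{60724707685274982}}{217615} \approx 1132.4$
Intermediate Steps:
$m{\left(g \right)} = g \left(2 + g\right)$ ($m{\left(g \right)} = g \left(g + 2\right) = g \left(2 + g\right)$)
$b{\left(Q,h \right)} = -258 + Q + Q \left(2 + Q\right)$ ($b{\left(Q,h \right)} = \left(Q - 258\right) + Q \left(2 + Q\right) = \left(-258 + Q\right) + Q \left(2 + Q\right) = -258 + Q + Q \left(2 + Q\right)$)
$n = - \frac{1637766}{1088075}$ ($n = - \frac{3275532}{2176150} = \left(-3275532\right) \frac{1}{2176150} = - \frac{1637766}{1088075} \approx -1.5052$)
$\sqrt{b{\left(-1134,1949 \right)} + n} = \sqrt{\left(-258 - 1134 - 1134 \left(2 - 1134\right)\right) - \frac{1637766}{1088075}} = \sqrt{\left(-258 - 1134 - -1283688\right) - \frac{1637766}{1088075}} = \sqrt{\left(-258 - 1134 + 1283688\right) - \frac{1637766}{1088075}} = \sqrt{1282296 - \frac{1637766}{1088075}} = \sqrt{\frac{1395232582434}{1088075}} = \frac{\sqrt{60724707685274982}}{217615}$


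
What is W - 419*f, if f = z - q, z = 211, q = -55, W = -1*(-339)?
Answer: -111115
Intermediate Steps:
W = 339
f = 266 (f = 211 - 1*(-55) = 211 + 55 = 266)
W - 419*f = 339 - 419*266 = 339 - 111454 = -111115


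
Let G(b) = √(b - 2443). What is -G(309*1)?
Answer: -I*√2134 ≈ -46.195*I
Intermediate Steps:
G(b) = √(-2443 + b)
-G(309*1) = -√(-2443 + 309*1) = -√(-2443 + 309) = -√(-2134) = -I*√2134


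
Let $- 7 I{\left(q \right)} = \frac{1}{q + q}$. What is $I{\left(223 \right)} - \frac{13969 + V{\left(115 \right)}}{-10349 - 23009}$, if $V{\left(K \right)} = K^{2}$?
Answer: $\frac{42433155}{52071838} \approx 0.8149$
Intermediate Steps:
$I{\left(q \right)} = - \frac{1}{14 q}$ ($I{\left(q \right)} = - \frac{1}{7 \left(q + q\right)} = - \frac{1}{7 \cdot 2 q} = - \frac{\frac{1}{2} \frac{1}{q}}{7} = - \frac{1}{14 q}$)
$I{\left(223 \right)} - \frac{13969 + V{\left(115 \right)}}{-10349 - 23009} = - \frac{1}{14 \cdot 223} - \frac{13969 + 115^{2}}{-10349 - 23009} = \left(- \frac{1}{14}\right) \frac{1}{223} - \frac{13969 + 13225}{-33358} = - \frac{1}{3122} - 27194 \left(- \frac{1}{33358}\right) = - \frac{1}{3122} - - \frac{13597}{16679} = - \frac{1}{3122} + \frac{13597}{16679} = \frac{42433155}{52071838}$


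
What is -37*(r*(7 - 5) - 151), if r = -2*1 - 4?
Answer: 6031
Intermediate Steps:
r = -6 (r = -2 - 4 = -6)
-37*(r*(7 - 5) - 151) = -37*(-6*(7 - 5) - 151) = -37*(-6*2 - 151) = -37*(-12 - 151) = -37*(-163) = 6031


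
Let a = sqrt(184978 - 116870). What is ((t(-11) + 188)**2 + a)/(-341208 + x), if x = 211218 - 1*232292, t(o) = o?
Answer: -31329/362282 - sqrt(17027)/181141 ≈ -0.087197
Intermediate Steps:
x = -21074 (x = 211218 - 232292 = -21074)
a = 2*sqrt(17027) (a = sqrt(68108) = 2*sqrt(17027) ≈ 260.98)
((t(-11) + 188)**2 + a)/(-341208 + x) = ((-11 + 188)**2 + 2*sqrt(17027))/(-341208 - 21074) = (177**2 + 2*sqrt(17027))/(-362282) = (31329 + 2*sqrt(17027))*(-1/362282) = -31329/362282 - sqrt(17027)/181141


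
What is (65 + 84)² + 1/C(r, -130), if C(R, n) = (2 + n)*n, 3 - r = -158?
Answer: 369424641/16640 ≈ 22201.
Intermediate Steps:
r = 161 (r = 3 - 1*(-158) = 3 + 158 = 161)
C(R, n) = n*(2 + n)
(65 + 84)² + 1/C(r, -130) = (65 + 84)² + 1/(-130*(2 - 130)) = 149² + 1/(-130*(-128)) = 22201 + 1/16640 = 369424641/16640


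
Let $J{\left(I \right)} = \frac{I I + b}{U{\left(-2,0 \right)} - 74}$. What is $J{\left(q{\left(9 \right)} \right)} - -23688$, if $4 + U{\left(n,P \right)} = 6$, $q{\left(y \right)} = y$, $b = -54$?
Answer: $\frac{189501}{8} \approx 23688.0$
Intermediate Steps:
$U{\left(n,P \right)} = 2$ ($U{\left(n,P \right)} = -4 + 6 = 2$)
$J{\left(I \right)} = \frac{3}{4} - \frac{I^{2}}{72}$ ($J{\left(I \right)} = \frac{I I - 54}{2 - 74} = \frac{I^{2} - 54}{-72} = \left(-54 + I^{2}\right) \left(- \frac{1}{72}\right) = \frac{3}{4} - \frac{I^{2}}{72}$)
$J{\left(q{\left(9 \right)} \right)} - -23688 = \left(\frac{3}{4} - \frac{9^{2}}{72}\right) - -23688 = \left(\frac{3}{4} - \frac{9}{8}\right) + 23688 = - \frac{3}{8} + 23688 = \frac{189501}{8}$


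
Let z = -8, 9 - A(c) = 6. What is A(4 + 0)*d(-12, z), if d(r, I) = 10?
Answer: 30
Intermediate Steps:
A(c) = 3 (A(c) = 9 - 1*6 = 9 - 6 = 3)
A(4 + 0)*d(-12, z) = 3*10 = 30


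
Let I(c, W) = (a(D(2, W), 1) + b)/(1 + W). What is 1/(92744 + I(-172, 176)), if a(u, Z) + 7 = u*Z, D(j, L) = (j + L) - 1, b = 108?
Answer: 177/16415966 ≈ 1.0782e-5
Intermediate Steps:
D(j, L) = -1 + L + j (D(j, L) = (L + j) - 1 = -1 + L + j)
a(u, Z) = -7 + Z*u (a(u, Z) = -7 + u*Z = -7 + Z*u)
I(c, W) = (102 + W)/(1 + W) (I(c, W) = ((-7 + 1*(-1 + W + 2)) + 108)/(1 + W) = ((-7 + 1*(1 + W)) + 108)/(1 + W) = ((-7 + (1 + W)) + 108)/(1 + W) = ((-6 + W) + 108)/(1 + W) = (102 + W)/(1 + W))
1/(92744 + I(-172, 176)) = 1/(92744 + (102 + 176)/(1 + 176)) = 1/(92744 + 278/177) = 1/(16415966/177) = 177/16415966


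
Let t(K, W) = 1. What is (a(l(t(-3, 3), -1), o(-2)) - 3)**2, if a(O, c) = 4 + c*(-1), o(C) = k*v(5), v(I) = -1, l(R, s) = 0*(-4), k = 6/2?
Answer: 16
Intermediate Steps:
k = 3 (k = 6*(1/2) = 3)
l(R, s) = 0
o(C) = -3 (o(C) = 3*(-1) = -3)
a(O, c) = 4 - c
(a(l(t(-3, 3), -1), o(-2)) - 3)**2 = ((4 - 1*(-3)) - 3)**2 = ((4 + 3) - 3)**2 = (7 - 3)**2 = 4**2 = 16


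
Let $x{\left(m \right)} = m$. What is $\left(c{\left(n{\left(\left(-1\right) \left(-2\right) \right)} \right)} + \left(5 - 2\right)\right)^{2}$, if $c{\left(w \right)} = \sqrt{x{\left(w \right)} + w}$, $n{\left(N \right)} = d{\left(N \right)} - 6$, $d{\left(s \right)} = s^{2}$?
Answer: $5 + 12 i \approx 5.0 + 12.0 i$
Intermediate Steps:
$n{\left(N \right)} = -6 + N^{2}$ ($n{\left(N \right)} = N^{2} - 6 = -6 + N^{2}$)
$c{\left(w \right)} = \sqrt{2} \sqrt{w}$ ($c{\left(w \right)} = \sqrt{w + w} = \sqrt{2 w} = \sqrt{2} \sqrt{w}$)
$\left(c{\left(n{\left(\left(-1\right) \left(-2\right) \right)} \right)} + \left(5 - 2\right)\right)^{2} = \left(\sqrt{2} \sqrt{-6 + \left(\left(-1\right) \left(-2\right)\right)^{2}} + \left(5 - 2\right)\right)^{2} = \left(\sqrt{2} \sqrt{-6 + 2^{2}} + \left(5 - 2\right)\right)^{2} = \left(\sqrt{2} \sqrt{-6 + 4} + 3\right)^{2} = \left(\sqrt{2} \sqrt{-2} + 3\right)^{2} = \left(\sqrt{2} i \sqrt{2} + 3\right)^{2} = \left(2 i + 3\right)^{2} = \left(3 + 2 i\right)^{2}$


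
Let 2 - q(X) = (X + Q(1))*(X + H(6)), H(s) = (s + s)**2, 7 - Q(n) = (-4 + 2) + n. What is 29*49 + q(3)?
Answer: -194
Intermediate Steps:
Q(n) = 9 - n (Q(n) = 7 - ((-4 + 2) + n) = 7 - (-2 + n) = 7 + (2 - n) = 9 - n)
H(s) = 4*s**2 (H(s) = (2*s)**2 = 4*s**2)
q(X) = 2 - (8 + X)*(144 + X) (q(X) = 2 - (X + (9 - 1*1))*(X + 4*6**2) = 2 - (X + (9 - 1))*(X + 4*36) = 2 - (X + 8)*(X + 144) = 2 - (8 + X)*(144 + X))
29*49 + q(3) = 29*49 + (-1150 - 1*3**2 - 152*3) = 1421 + (-1150 - 1*9 - 456) = 1421 + (-1150 - 9 - 456) = 1421 - 1615 = -194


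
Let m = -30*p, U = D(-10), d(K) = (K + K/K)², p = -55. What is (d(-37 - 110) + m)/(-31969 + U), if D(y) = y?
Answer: -22966/31979 ≈ -0.71816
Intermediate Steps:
d(K) = (1 + K)² (d(K) = (K + 1)² = (1 + K)²)
U = -10
m = 1650 (m = -30*(-55) = 1650)
(d(-37 - 110) + m)/(-31969 + U) = ((1 + (-37 - 110))² + 1650)/(-31969 - 10) = ((1 - 147)² + 1650)/(-31979) = ((-146)² + 1650)*(-1/31979) = (21316 + 1650)*(-1/31979) = 22966*(-1/31979) = -22966/31979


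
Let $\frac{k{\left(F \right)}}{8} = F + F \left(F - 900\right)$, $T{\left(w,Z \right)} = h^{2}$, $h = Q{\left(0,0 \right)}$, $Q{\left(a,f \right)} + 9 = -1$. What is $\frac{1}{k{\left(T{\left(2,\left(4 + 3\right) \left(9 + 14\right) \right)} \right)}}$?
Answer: $- \frac{1}{639200} \approx -1.5645 \cdot 10^{-6}$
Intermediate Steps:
$Q{\left(a,f \right)} = -10$ ($Q{\left(a,f \right)} = -9 - 1 = -10$)
$h = -10$
$T{\left(w,Z \right)} = 100$ ($T{\left(w,Z \right)} = \left(-10\right)^{2} = 100$)
$k{\left(F \right)} = 8 F + 8 F \left(-900 + F\right)$ ($k{\left(F \right)} = 8 \left(F + F \left(F - 900\right)\right) = 8 \left(F + F \left(-900 + F\right)\right) = 8 F + 8 F \left(-900 + F\right)$)
$\frac{1}{k{\left(T{\left(2,\left(4 + 3\right) \left(9 + 14\right) \right)} \right)}} = \frac{1}{8 \cdot 100 \left(-899 + 100\right)} = \frac{1}{8 \cdot 100 \left(-799\right)} = \frac{1}{-639200} = - \frac{1}{639200}$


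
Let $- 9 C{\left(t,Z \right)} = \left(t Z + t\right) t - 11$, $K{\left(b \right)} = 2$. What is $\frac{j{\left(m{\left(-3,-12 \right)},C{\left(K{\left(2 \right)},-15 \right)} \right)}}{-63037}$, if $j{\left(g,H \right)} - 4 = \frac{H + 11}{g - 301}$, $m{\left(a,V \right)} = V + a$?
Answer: $- \frac{5605}{89638614} \approx -6.2529 \cdot 10^{-5}$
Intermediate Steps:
$C{\left(t,Z \right)} = \frac{11}{9} - \frac{t \left(t + Z t\right)}{9}$ ($C{\left(t,Z \right)} = - \frac{\left(t Z + t\right) t - 11}{9} = - \frac{\left(Z t + t\right) t - 11}{9} = - \frac{\left(t + Z t\right) t - 11}{9} = - \frac{t \left(t + Z t\right) - 11}{9} = - \frac{-11 + t \left(t + Z t\right)}{9} = \frac{11}{9} - \frac{t \left(t + Z t\right)}{9}$)
$j{\left(g,H \right)} = 4 + \frac{11 + H}{-301 + g}$ ($j{\left(g,H \right)} = 4 + \frac{H + 11}{g - 301} = 4 + \frac{11 + H}{-301 + g}$)
$\frac{j{\left(m{\left(-3,-12 \right)},C{\left(K{\left(2 \right)},-15 \right)} \right)}}{-63037} = \frac{\frac{1}{-301 - 15} \left(-1193 - \left(- \frac{11}{9} - \frac{56}{9}\right) + 4 \left(-12 - 3\right)\right)}{-63037} = \frac{-1193 - \left(- \frac{7}{9} - \frac{20}{3}\right) + 4 \left(-15\right)}{-301 - 15} \left(- \frac{1}{63037}\right) = \frac{-1193 + \left(\frac{11}{9} - \frac{4}{9} + \frac{20}{3}\right) - 60}{-316} \left(- \frac{1}{63037}\right) = - \frac{-1193 + \frac{67}{9} - 60}{316} \left(- \frac{1}{63037}\right) = \left(- \frac{1}{316}\right) \left(- \frac{11210}{9}\right) \left(- \frac{1}{63037}\right) = \frac{5605}{1422} \left(- \frac{1}{63037}\right) = - \frac{5605}{89638614}$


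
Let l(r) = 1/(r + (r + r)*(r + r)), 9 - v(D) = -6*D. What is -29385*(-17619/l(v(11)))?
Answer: 11687852161125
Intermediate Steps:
v(D) = 9 + 6*D (v(D) = 9 - (-6)*D = 9 + 6*D)
l(r) = 1/(r + 4*r²) (l(r) = 1/(r + (2*r)*(2*r)) = 1/(r + 4*r²))
-29385*(-17619/l(v(11))) = -29385*(-17619*(1 + 4*(9 + 6*11))*(9 + 6*11)) = -29385*(-17619*(1 + 4*(9 + 66))*(9 + 66)) = -29385/((1/(75*(1 + 4*75)))*(-1/17619)) = -29385/((1/(75*(1 + 300)))*(-1/17619)) = -29385/(((1/75)/301)*(-1/17619)) = -29385/(((1/75)*(1/301))*(-1/17619)) = -29385/((1/22575)*(-1/17619)) = -29385/(-1/397748925) = -29385*(-397748925) = 11687852161125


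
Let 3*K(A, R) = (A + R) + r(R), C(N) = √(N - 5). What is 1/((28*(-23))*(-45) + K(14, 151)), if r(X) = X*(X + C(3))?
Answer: 54953/2013229073 - 151*I*√2/4026458146 ≈ 2.7296e-5 - 5.3036e-8*I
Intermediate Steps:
C(N) = √(-5 + N)
r(X) = X*(X + I*√2) (r(X) = X*(X + √(-5 + 3)) = X*(X + √(-2)) = X*(X + I*√2))
K(A, R) = A/3 + R/3 + R*(R + I*√2)/3 (K(A, R) = ((A + R) + R*(R + I*√2))/3 = (A + R + R*(R + I*√2))/3 = A/3 + R/3 + R*(R + I*√2)/3)
1/((28*(-23))*(-45) + K(14, 151)) = 1/((28*(-23))*(-45) + ((⅓)*14 + (⅓)*151 + (⅓)*151*(151 + I*√2))) = 1/(-644*(-45) + (14/3 + 151/3 + (22801/3 + 151*I*√2/3))) = 1/(28980 + (22966/3 + 151*I*√2/3)) = 1/(109906/3 + 151*I*√2/3)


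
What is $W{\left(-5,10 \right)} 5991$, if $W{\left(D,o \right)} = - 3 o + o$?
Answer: $-119820$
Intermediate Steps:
$W{\left(D,o \right)} = - 2 o$
$W{\left(-5,10 \right)} 5991 = \left(-2\right) 10 \cdot 5991 = \left(-20\right) 5991 = -119820$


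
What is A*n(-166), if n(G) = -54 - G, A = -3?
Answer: -336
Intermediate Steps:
A*n(-166) = -3*(-54 - 1*(-166)) = -3*(-54 + 166) = -3*112 = -336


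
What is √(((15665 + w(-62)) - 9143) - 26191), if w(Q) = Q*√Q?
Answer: √(-19669 - 62*I*√62) ≈ 1.74 - 140.26*I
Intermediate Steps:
w(Q) = Q^(3/2)
√(((15665 + w(-62)) - 9143) - 26191) = √(((15665 + (-62)^(3/2)) - 9143) - 26191) = √(((15665 - 62*I*√62) - 9143) - 26191) = √((6522 - 62*I*√62) - 26191) = √(-19669 - 62*I*√62)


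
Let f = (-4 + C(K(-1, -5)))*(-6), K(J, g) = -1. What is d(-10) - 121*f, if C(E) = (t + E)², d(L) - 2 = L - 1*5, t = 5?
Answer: 8699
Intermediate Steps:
d(L) = -3 + L (d(L) = 2 + (L - 1*5) = 2 + (L - 5) = 2 + (-5 + L) = -3 + L)
C(E) = (5 + E)²
f = -72 (f = (-4 + (5 - 1)²)*(-6) = (-4 + 4²)*(-6) = (-4 + 16)*(-6) = 12*(-6) = -72)
d(-10) - 121*f = (-3 - 10) - 121*(-72) = -13 + 8712 = 8699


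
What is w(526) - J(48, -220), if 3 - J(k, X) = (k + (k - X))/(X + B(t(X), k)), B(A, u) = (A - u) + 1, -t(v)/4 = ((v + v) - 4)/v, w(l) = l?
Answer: 7895087/15129 ≈ 521.85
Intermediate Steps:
t(v) = -4*(-4 + 2*v)/v (t(v) = -4*((v + v) - 4)/v = -4*(2*v - 4)/v = -4*(-4 + 2*v)/v)
B(A, u) = 1 + A - u
J(k, X) = 3 - (-X + 2*k)/(-7 + X - k + 16/X) (J(k, X) = 3 - (k + (k - X))/(X + (1 + (-8 + 16/X) - k)) = 3 - (-X + 2*k)/(X + (-7 - k + 16/X)) = 3 - (-X + 2*k)/(-7 + X - k + 16/X))
w(526) - J(48, -220) = 526 - (48 - 3*(-220)*(7 + 48) - 2*(-220)*(48 - 2*(-220)))/(16 - 220*(-7 - 220 - 1*48)) = 526 - (48 - 3*(-220)*55 - 2*(-220)*(48 + 440))/(16 - 220*(-7 - 220 - 48)) = 526 - (48 + 36300 - 2*(-220)*488)/(16 - 220*(-275)) = 526 - (48 + 36300 + 214720)/(16 + 60500) = 526 - 251068/60516 = 526 - 1*62767/15129 = 526 - 62767/15129 = 7895087/15129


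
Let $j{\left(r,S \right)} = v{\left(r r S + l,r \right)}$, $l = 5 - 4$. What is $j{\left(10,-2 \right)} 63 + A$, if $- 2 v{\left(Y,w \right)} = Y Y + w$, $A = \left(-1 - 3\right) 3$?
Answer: $- \frac{2495517}{2} \approx -1.2478 \cdot 10^{6}$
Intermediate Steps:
$l = 1$
$A = -12$ ($A = \left(-4\right) 3 = -12$)
$v{\left(Y,w \right)} = - \frac{w}{2} - \frac{Y^{2}}{2}$ ($v{\left(Y,w \right)} = - \frac{Y Y + w}{2} = - \frac{Y^{2} + w}{2} = - \frac{w + Y^{2}}{2} = - \frac{w}{2} - \frac{Y^{2}}{2}$)
$j{\left(r,S \right)} = - \frac{r}{2} - \frac{\left(1 + S r^{2}\right)^{2}}{2}$ ($j{\left(r,S \right)} = - \frac{r}{2} - \frac{\left(r r S + 1\right)^{2}}{2} = - \frac{r}{2} - \frac{\left(r^{2} S + 1\right)^{2}}{2} = - \frac{r}{2} - \frac{\left(S r^{2} + 1\right)^{2}}{2} = - \frac{r}{2} - \frac{\left(1 + S r^{2}\right)^{2}}{2}$)
$j{\left(10,-2 \right)} 63 + A = \left(\left(- \frac{1}{2}\right) 10 - \frac{\left(1 - 2 \cdot 10^{2}\right)^{2}}{2}\right) 63 - 12 = \left(-5 - \frac{\left(1 - 200\right)^{2}}{2}\right) 63 - 12 = \left(-5 - \frac{\left(-199\right)^{2}}{2}\right) 63 - 12 = \left(-5 - \frac{39601}{2}\right) 63 - 12 = \left(- \frac{39611}{2}\right) 63 - 12 = - \frac{2495493}{2} - 12 = - \frac{2495517}{2}$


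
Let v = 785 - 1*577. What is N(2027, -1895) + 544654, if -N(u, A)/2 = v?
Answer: 544238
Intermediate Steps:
v = 208 (v = 785 - 577 = 208)
N(u, A) = -416 (N(u, A) = -2*208 = -416)
N(2027, -1895) + 544654 = -416 + 544654 = 544238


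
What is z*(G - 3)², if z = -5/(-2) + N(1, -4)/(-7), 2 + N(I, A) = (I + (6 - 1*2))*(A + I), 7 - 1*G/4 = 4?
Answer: 5589/14 ≈ 399.21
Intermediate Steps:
G = 12 (G = 28 - 4*4 = 28 - 16 = 12)
N(I, A) = -2 + (4 + I)*(A + I) (N(I, A) = -2 + (I + (6 - 1*2))*(A + I) = -2 + (I + (6 - 2))*(A + I) = -2 + (I + 4)*(A + I) = -2 + (4 + I)*(A + I))
z = 69/14 (z = -5/(-2) + (-2 + 1² + 4*(-4) + 4*1 - 4*1)/(-7) = -5*(-½) + (-2 + 1 - 16 + 4 - 4)*(-⅐) = 5/2 - 17*(-⅐) = 5/2 + 17/7 = 69/14 ≈ 4.9286)
z*(G - 3)² = 69*(12 - 3)²/14 = (69/14)*9² = (69/14)*81 = 5589/14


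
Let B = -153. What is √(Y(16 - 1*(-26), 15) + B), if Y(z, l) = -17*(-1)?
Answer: 2*I*√34 ≈ 11.662*I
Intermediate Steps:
Y(z, l) = 17
√(Y(16 - 1*(-26), 15) + B) = √(17 - 153) = √(-136) = 2*I*√34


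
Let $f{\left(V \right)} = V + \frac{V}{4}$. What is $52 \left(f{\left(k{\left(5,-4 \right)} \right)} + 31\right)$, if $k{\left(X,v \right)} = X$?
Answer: $1937$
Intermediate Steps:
$f{\left(V \right)} = \frac{5 V}{4}$ ($f{\left(V \right)} = V + V \frac{1}{4} = V + \frac{V}{4} = \frac{5 V}{4}$)
$52 \left(f{\left(k{\left(5,-4 \right)} \right)} + 31\right) = 52 \left(\frac{5}{4} \cdot 5 + 31\right) = 52 \left(\frac{25}{4} + 31\right) = 52 \cdot \frac{149}{4} = 1937$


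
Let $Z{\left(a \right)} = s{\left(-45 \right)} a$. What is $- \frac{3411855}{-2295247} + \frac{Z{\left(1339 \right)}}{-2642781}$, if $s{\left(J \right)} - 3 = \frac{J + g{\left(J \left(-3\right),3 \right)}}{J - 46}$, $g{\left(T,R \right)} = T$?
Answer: $\frac{21024745290194}{14153615377783} \approx 1.4855$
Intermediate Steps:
$s{\left(J \right)} = 3 - \frac{2 J}{-46 + J}$ ($s{\left(J \right)} = 3 + \frac{J + J \left(-3\right)}{J - 46} = 3 + \frac{J - 3 J}{-46 + J} = 3 + \frac{\left(-2\right) J}{-46 + J} = 3 - \frac{2 J}{-46 + J}$)
$Z{\left(a \right)} = \frac{183 a}{91}$ ($Z{\left(a \right)} = \frac{-138 - 45}{-46 - 45} a = \frac{1}{-91} \left(-183\right) a = \left(- \frac{1}{91}\right) \left(-183\right) a = \frac{183 a}{91}$)
$- \frac{3411855}{-2295247} + \frac{Z{\left(1339 \right)}}{-2642781} = - \frac{3411855}{-2295247} + \frac{\frac{183}{91} \cdot 1339}{-2642781} = \left(-3411855\right) \left(- \frac{1}{2295247}\right) + \frac{18849}{7} \left(- \frac{1}{2642781}\right) = \frac{3411855}{2295247} - \frac{6283}{6166489} = \frac{21024745290194}{14153615377783}$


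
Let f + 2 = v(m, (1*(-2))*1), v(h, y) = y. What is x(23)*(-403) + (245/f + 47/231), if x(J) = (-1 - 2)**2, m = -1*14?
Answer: -3407755/924 ≈ -3688.0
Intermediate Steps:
m = -14
f = -4 (f = -2 + (1*(-2))*1 = -2 - 2*1 = -2 - 2 = -4)
x(J) = 9 (x(J) = (-3)**2 = 9)
x(23)*(-403) + (245/f + 47/231) = 9*(-403) + (245/(-4) + 47/231) = -3627 + (245*(-1/4) + 47*(1/231)) = -3627 + (-245/4 + 47/231) = -3627 - 56407/924 = -3407755/924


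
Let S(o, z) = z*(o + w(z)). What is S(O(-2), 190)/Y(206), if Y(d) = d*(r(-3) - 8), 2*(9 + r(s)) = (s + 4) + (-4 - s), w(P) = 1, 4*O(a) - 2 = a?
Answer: -95/1751 ≈ -0.054255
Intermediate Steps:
O(a) = ½ + a/4
r(s) = -9 (r(s) = -9 + ((s + 4) + (-4 - s))/2 = -9 + ((4 + s) + (-4 - s))/2 = -9 + (½)*0 = -9 + 0 = -9)
S(o, z) = z*(1 + o) (S(o, z) = z*(o + 1) = z*(1 + o))
Y(d) = -17*d (Y(d) = d*(-9 - 8) = d*(-17) = -17*d)
S(O(-2), 190)/Y(206) = (190*(1 + (½ + (¼)*(-2))))/((-17*206)) = (190*(1 + (½ - ½)))/(-3502) = (190*(1 + 0))*(-1/3502) = (190*1)*(-1/3502) = 190*(-1/3502) = -95/1751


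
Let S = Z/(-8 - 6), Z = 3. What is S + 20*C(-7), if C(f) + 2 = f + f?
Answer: -4483/14 ≈ -320.21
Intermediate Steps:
C(f) = -2 + 2*f (C(f) = -2 + (f + f) = -2 + 2*f)
S = -3/14 (S = 3/(-8 - 6) = 3/(-14) = -1/14*3 = -3/14 ≈ -0.21429)
S + 20*C(-7) = -3/14 + 20*(-2 + 2*(-7)) = -3/14 + 20*(-2 - 14) = -3/14 + 20*(-16) = -3/14 - 320 = -4483/14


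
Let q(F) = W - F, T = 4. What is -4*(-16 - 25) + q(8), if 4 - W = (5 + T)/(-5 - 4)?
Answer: 161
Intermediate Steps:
W = 5 (W = 4 - (5 + 4)/(-5 - 4) = 4 - 9/(-9) = 4 - 9*(-1)/9 = 4 - 1*(-1) = 4 + 1 = 5)
q(F) = 5 - F
-4*(-16 - 25) + q(8) = -4*(-16 - 25) + (5 - 1*8) = -4*(-41) + (5 - 8) = 164 - 3 = 161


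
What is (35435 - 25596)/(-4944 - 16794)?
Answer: -9839/21738 ≈ -0.45262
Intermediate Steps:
(35435 - 25596)/(-4944 - 16794) = 9839/(-21738) = 9839*(-1/21738) = -9839/21738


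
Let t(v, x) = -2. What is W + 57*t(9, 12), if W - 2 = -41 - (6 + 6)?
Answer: -165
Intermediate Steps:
W = -51 (W = 2 + (-41 - (6 + 6)) = 2 + (-41 - 12) = 2 - 53 = -51)
W + 57*t(9, 12) = -51 + 57*(-2) = -51 - 114 = -165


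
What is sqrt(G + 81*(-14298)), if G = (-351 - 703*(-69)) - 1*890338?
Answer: 8*I*sqrt(31255) ≈ 1414.3*I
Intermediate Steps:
G = -842182 (G = (-351 + 48507) - 890338 = 48156 - 890338 = -842182)
sqrt(G + 81*(-14298)) = sqrt(-842182 + 81*(-14298)) = sqrt(-842182 - 1158138) = sqrt(-2000320) = 8*I*sqrt(31255)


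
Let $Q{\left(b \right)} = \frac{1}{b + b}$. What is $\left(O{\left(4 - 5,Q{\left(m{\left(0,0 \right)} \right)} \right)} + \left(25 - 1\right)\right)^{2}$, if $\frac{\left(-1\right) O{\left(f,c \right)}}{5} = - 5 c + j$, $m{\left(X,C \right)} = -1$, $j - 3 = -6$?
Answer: $\frac{2809}{4} \approx 702.25$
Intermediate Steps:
$j = -3$ ($j = 3 - 6 = -3$)
$Q{\left(b \right)} = \frac{1}{2 b}$
$O{\left(f,c \right)} = 15 + 25 c$ ($O{\left(f,c \right)} = - 5 \left(- 5 c - 3\right) = - 5 \left(-3 - 5 c\right) = 15 + 25 c$)
$\left(O{\left(4 - 5,Q{\left(m{\left(0,0 \right)} \right)} \right)} + \left(25 - 1\right)\right)^{2} = \left(\left(15 + 25 \frac{1}{2 \left(-1\right)}\right) + \left(25 - 1\right)\right)^{2} = \left(\left(15 + 25 \cdot \frac{1}{2} \left(-1\right)\right) + \left(25 - 1\right)\right)^{2} = \left(\left(15 + 25 \left(- \frac{1}{2}\right)\right) + 24\right)^{2} = \left(\left(15 - \frac{25}{2}\right) + 24\right)^{2} = \left(\frac{5}{2} + 24\right)^{2} = \left(\frac{53}{2}\right)^{2} = \frac{2809}{4}$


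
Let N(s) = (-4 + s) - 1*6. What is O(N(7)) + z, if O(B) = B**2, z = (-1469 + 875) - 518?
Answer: -1103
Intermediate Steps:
N(s) = -10 + s (N(s) = (-4 + s) - 6 = -10 + s)
z = -1112 (z = -594 - 518 = -1112)
O(N(7)) + z = (-10 + 7)**2 - 1112 = (-3)**2 - 1112 = 9 - 1112 = -1103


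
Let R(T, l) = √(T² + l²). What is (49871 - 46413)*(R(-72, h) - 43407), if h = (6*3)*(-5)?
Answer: -150101406 + 62244*√41 ≈ -1.4970e+8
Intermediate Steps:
h = -90 (h = 18*(-5) = -90)
(49871 - 46413)*(R(-72, h) - 43407) = (49871 - 46413)*(√((-72)² + (-90)²) - 43407) = 3458*(√(5184 + 8100) - 43407) = 3458*(√13284 - 43407) = 3458*(18*√41 - 43407) = 3458*(-43407 + 18*√41) = -150101406 + 62244*√41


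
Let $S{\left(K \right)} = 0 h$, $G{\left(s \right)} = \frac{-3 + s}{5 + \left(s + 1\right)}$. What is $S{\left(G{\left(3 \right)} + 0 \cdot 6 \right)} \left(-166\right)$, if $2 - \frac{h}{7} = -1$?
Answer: $0$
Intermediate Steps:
$G{\left(s \right)} = \frac{-3 + s}{6 + s}$ ($G{\left(s \right)} = \frac{-3 + s}{5 + \left(1 + s\right)} = \frac{-3 + s}{6 + s}$)
$h = 21$ ($h = 14 - -7 = 14 + 7 = 21$)
$S{\left(K \right)} = 0$ ($S{\left(K \right)} = 0 \cdot 21 = 0$)
$S{\left(G{\left(3 \right)} + 0 \cdot 6 \right)} \left(-166\right) = 0 \left(-166\right) = 0$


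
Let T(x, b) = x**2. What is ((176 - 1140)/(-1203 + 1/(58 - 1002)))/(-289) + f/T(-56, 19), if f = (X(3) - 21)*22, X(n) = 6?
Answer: -55579564693/514614365216 ≈ -0.10800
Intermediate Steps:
f = -330 (f = (6 - 21)*22 = -15*22 = -330)
((176 - 1140)/(-1203 + 1/(58 - 1002)))/(-289) + f/T(-56, 19) = ((176 - 1140)/(-1203 + 1/(58 - 1002)))/(-289) - 330/((-56)**2) = -964/(-1203 + 1/(-944))*(-1/289) - 330/3136 = -964/(-1203 - 1/944)*(-1/289) - 330*1/3136 = -964/(-1135633/944)*(-1/289) - 165/1568 = -964*(-944/1135633)*(-1/289) - 165/1568 = (910016/1135633)*(-1/289) - 165/1568 = -910016/328197937 - 165/1568 = -55579564693/514614365216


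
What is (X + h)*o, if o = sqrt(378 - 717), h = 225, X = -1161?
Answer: -936*I*sqrt(339) ≈ -17234.0*I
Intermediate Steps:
o = I*sqrt(339) (o = sqrt(-339) = I*sqrt(339) ≈ 18.412*I)
(X + h)*o = (-1161 + 225)*(I*sqrt(339)) = -936*I*sqrt(339)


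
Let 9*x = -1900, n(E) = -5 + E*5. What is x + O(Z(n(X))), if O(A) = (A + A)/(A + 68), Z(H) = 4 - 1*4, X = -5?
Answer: -1900/9 ≈ -211.11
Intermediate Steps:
n(E) = -5 + 5*E
Z(H) = 0 (Z(H) = 4 - 4 = 0)
O(A) = 2*A/(68 + A) (O(A) = (2*A)/(68 + A) = 2*A/(68 + A))
x = -1900/9 (x = (⅑)*(-1900) = -1900/9 ≈ -211.11)
x + O(Z(n(X))) = -1900/9 + 2*0/(68 + 0) = -1900/9 + 2*0/68 = -1900/9 + 2*0*(1/68) = -1900/9 + 0 = -1900/9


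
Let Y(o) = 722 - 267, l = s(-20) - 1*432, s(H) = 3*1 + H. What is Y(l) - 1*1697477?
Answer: -1697022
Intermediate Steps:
s(H) = 3 + H
l = -449 (l = (3 - 20) - 1*432 = -17 - 432 = -449)
Y(o) = 455
Y(l) - 1*1697477 = 455 - 1*1697477 = 455 - 1697477 = -1697022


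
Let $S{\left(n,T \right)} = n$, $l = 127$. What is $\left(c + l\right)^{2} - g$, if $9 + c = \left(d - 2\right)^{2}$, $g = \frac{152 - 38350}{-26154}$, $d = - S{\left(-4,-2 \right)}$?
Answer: $\frac{194618969}{13077} \approx 14883.0$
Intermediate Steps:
$d = 4$ ($d = \left(-1\right) \left(-4\right) = 4$)
$g = \frac{19099}{13077}$ ($g = \left(152 - 38350\right) \left(- \frac{1}{26154}\right) = \left(-38198\right) \left(- \frac{1}{26154}\right) = \frac{19099}{13077} \approx 1.4605$)
$c = -5$ ($c = -9 + \left(4 - 2\right)^{2} = -9 + 2^{2} = -9 + 4 = -5$)
$\left(c + l\right)^{2} - g = \left(-5 + 127\right)^{2} - \frac{19099}{13077} = 122^{2} - \frac{19099}{13077} = 14884 - \frac{19099}{13077} = \frac{194618969}{13077}$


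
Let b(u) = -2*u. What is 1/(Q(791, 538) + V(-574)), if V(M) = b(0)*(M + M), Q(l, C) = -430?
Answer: -1/430 ≈ -0.0023256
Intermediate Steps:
V(M) = 0 (V(M) = (-2*0)*(M + M) = 0*(2*M) = 0)
1/(Q(791, 538) + V(-574)) = 1/(-430 + 0) = 1/(-430) = -1/430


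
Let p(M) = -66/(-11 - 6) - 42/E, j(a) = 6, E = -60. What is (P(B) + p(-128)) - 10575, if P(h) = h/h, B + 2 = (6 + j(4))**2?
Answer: -1796801/170 ≈ -10569.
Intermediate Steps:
B = 142 (B = -2 + (6 + 6)**2 = -2 + 12**2 = -2 + 144 = 142)
p(M) = 779/170 (p(M) = -66/(-11 - 6) - 42/(-60) = -66/(-17) - 42*(-1/60) = -66*(-1/17) + 7/10 = 66/17 + 7/10 = 779/170)
P(h) = 1
(P(B) + p(-128)) - 10575 = (1 + 779/170) - 10575 = 949/170 - 10575 = -1796801/170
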